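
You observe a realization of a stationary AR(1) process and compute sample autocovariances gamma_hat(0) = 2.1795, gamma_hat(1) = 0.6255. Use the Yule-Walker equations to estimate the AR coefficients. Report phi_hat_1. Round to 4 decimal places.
\hat\phi_{1} = 0.2870

The Yule-Walker equations for an AR(p) process read, in matrix form,
  Gamma_p phi = r_p,   with   (Gamma_p)_{ij} = gamma(|i - j|),
                       (r_p)_i = gamma(i),   i,j = 1..p.
Substitute the sample gammas (Toeplitz matrix and right-hand side of size 1):
  Gamma_p = [[2.1795]]
  r_p     = [0.6255]
With p = 1 this is the single equation gamma(0) phi_1 = gamma(1):
  phi_hat_1 = gamma(1) / gamma(0) = 0.6255 / 2.1795 = 0.2870.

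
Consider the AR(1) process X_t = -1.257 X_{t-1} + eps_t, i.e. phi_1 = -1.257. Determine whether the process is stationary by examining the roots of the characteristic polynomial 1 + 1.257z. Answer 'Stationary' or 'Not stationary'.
\text{Not stationary}

The AR(p) characteristic polynomial is P(z) = 1 + 1.257z.
Stationarity requires all roots to lie outside the unit circle, i.e. |z| > 1 for every root.
This is linear in z: 1 + (1.257) z = 0  =>  z = -1/(1.257) = -0.795545,  |z| = 0.795545.
Moduli of all roots: 0.7955.
All moduli strictly greater than 1? No.
Verdict: Not stationary.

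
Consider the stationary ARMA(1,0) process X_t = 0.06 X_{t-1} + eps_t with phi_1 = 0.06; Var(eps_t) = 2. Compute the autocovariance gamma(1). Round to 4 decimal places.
\gamma(1) = 0.1204

Multiply the model equation by X_{t-k} and take expectations. With theta_0 = psi_0 = 1 and psi_j the MA(infinity) weights, this gives
  gamma(k) - sum_i phi_i gamma(k-i) = c_k,
  c_k = sigma^2 * sum_{j=k..q} theta_j psi_{j-k}   (c_k = 0 for k > q),
using gamma(-m) = gamma(m).
Pure AR (q = 0): c_0 = sigma^2 = 2, c_k = 0 for k >= 1.
Equations for k = 0 and k = 1 (AR order 1):
  gamma(0) = phi_1 gamma(1) + c_0
  gamma(1) = phi_1 gamma(0) + c_1
Substituting the second into the first: gamma(0) (1 - phi_1^2) = c_0 + phi_1 c_1, so
  gamma(0) = c_0 / (1 - phi_1^2) = 2 / (1 - (0.06)^2) = 2 / 0.9964 = 2.007226.
  gamma(1) = phi_1 gamma(0) = (0.06)(2.007226) = 0.120434.
Therefore gamma(1) = 0.1204 (to 4 decimal places).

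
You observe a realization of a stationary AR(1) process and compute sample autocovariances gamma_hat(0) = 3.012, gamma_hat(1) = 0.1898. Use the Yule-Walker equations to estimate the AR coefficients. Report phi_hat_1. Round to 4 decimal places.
\hat\phi_{1} = 0.0630

The Yule-Walker equations for an AR(p) process read, in matrix form,
  Gamma_p phi = r_p,   with   (Gamma_p)_{ij} = gamma(|i - j|),
                       (r_p)_i = gamma(i),   i,j = 1..p.
Substitute the sample gammas (Toeplitz matrix and right-hand side of size 1):
  Gamma_p = [[3.012]]
  r_p     = [0.1898]
With p = 1 this is the single equation gamma(0) phi_1 = gamma(1):
  phi_hat_1 = gamma(1) / gamma(0) = 0.1898 / 3.012 = 0.0630.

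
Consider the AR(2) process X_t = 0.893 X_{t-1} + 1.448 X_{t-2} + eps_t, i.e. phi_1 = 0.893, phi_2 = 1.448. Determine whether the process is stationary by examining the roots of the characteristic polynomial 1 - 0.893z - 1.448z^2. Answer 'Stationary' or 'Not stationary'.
\text{Not stationary}

The AR(p) characteristic polynomial is P(z) = 1 - 0.893z - 1.448z^2.
Stationarity requires all roots to lie outside the unit circle, i.e. |z| > 1 for every root.
Set 1 + (-0.893) z + (-1.448) z^2 = 0, i.e. a z^2 + b z + c = 0 with a = -1.448, b = -0.893, c = 1.
Discriminant D = b^2 - 4ac = (-0.893)^2 - 4*(-1.448)*1 = 0.797449 - (-5.792) = 6.589449.
D >= 0, so the roots are real: z = (-b +/- sqrt(D)) / (2a) = (0.893 +/- 2.566992) / (-2.896).
  z_1 = (0.893 + 2.566992) / (-2.896) = -1.1947,   |z_1| = 1.1947.
  z_2 = (0.893 - 2.566992) / (-2.896) = 0.578,   |z_2| = 0.578.
Moduli of all roots: 1.1947, 0.5780.
All moduli strictly greater than 1? No.
Verdict: Not stationary.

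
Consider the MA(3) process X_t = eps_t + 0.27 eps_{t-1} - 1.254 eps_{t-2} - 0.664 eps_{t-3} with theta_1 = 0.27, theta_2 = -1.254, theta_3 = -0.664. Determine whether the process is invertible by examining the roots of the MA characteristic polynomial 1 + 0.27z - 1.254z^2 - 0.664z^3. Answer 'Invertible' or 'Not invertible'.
\text{Not invertible}

The MA(q) characteristic polynomial is P(z) = 1 + 0.27z - 1.254z^2 - 0.664z^3.
Invertibility requires all roots to lie outside the unit circle, i.e. |z| > 1 for every root.
Degree 3: look for a simple real root z0 first, then factor out (1 - z/z0) and solve the remaining quadratic.
Testing z0 = -1.25: P(-1.25) = 1 + (0.27)(-1.25) + (-1.254)(-1.25)^2 + (-0.664)(-1.25)^3
  = 1 + (-0.3375) + (-1.959375) + (1.296875) = 0.  So z_0 = -1.25 is a root, |z_0| = 1.25.
Divide out the factor (1 + 0.8 z) = (1 - z/z0) (since 1/z0 = -0.8):
  P(z) = (1 + 0.8 z)(1 + (-0.53) z + (-0.83) z^2)
  [check: z-coef -0.53 - (-0.8) = 0.27; z^2-coef -0.83 - (-0.8)(-0.53) = -1.254; z^3-coef -(-0.8)(-0.83) = -0.664.]
Remaining roots from the quadratic factor 1 + (-0.53) z + (-0.83) z^2:
  Set 1 + (-0.53) z + (-0.83) z^2 = 0, i.e. a z^2 + b z + c = 0 with a = -0.83, b = -0.53, c = 1.
  Discriminant D = b^2 - 4ac = (-0.53)^2 - 4*(-0.83)*1 = 0.2809 - (-3.32) = 3.6009.
  D >= 0, so the roots are real: z = (-b +/- sqrt(D)) / (2a) = (0.53 +/- 1.897604) / (-1.66).
    z_1 = (0.53 + 1.897604) / (-1.66) = -1.4624,   |z_1| = 1.4624.
    z_2 = (0.53 - 1.897604) / (-1.66) = 0.8239,   |z_2| = 0.8239.
Moduli of all roots: 1.2500, 1.4624, 0.8239.
All moduli strictly greater than 1? No.
Verdict: Not invertible.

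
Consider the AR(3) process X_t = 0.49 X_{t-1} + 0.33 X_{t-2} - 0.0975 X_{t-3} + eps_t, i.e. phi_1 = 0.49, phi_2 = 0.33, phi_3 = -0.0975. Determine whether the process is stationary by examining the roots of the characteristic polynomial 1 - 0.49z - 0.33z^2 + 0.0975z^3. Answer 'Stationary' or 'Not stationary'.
\text{Stationary}

The AR(p) characteristic polynomial is P(z) = 1 - 0.49z - 0.33z^2 + 0.0975z^3.
Stationarity requires all roots to lie outside the unit circle, i.e. |z| > 1 for every root.
Degree 3: look for a simple real root z0 first, then factor out (1 - z/z0) and solve the remaining quadratic.
Testing z0 = 4: P(4) = 1 + (-0.49)(4) + (-0.33)(4)^2 + (0.0975)(4)^3
  = 1 + (-1.96) + (-5.28) + (6.24) = 0.  So z_0 = 4 is a root, |z_0| = 4.
Divide out the factor (1 - 0.25 z) = (1 - z/z0) (since 1/z0 = 0.25):
  P(z) = (1 - 0.25 z)(1 + (-0.24) z + (-0.39) z^2)
  [check: z-coef -0.24 - (0.25) = -0.49; z^2-coef -0.39 - (0.25)(-0.24) = -0.33; z^3-coef -(0.25)(-0.39) = 0.0975.]
Remaining roots from the quadratic factor 1 + (-0.24) z + (-0.39) z^2:
  Set 1 + (-0.24) z + (-0.39) z^2 = 0, i.e. a z^2 + b z + c = 0 with a = -0.39, b = -0.24, c = 1.
  Discriminant D = b^2 - 4ac = (-0.24)^2 - 4*(-0.39)*1 = 0.0576 - (-1.56) = 1.6176.
  D >= 0, so the roots are real: z = (-b +/- sqrt(D)) / (2a) = (0.24 +/- 1.271849) / (-0.78).
    z_1 = (0.24 + 1.271849) / (-0.78) = -1.9383,   |z_1| = 1.9383.
    z_2 = (0.24 - 1.271849) / (-0.78) = 1.3229,   |z_2| = 1.3229.
Moduli of all roots: 4.0000, 1.9383, 1.3229.
All moduli strictly greater than 1? Yes.
Verdict: Stationary.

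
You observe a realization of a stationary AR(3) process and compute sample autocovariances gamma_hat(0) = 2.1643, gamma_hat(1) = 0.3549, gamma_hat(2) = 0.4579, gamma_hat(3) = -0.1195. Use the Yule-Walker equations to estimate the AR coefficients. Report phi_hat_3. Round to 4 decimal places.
\hat\phi_{3} = -0.1220

The Yule-Walker equations for an AR(p) process read, in matrix form,
  Gamma_p phi = r_p,   with   (Gamma_p)_{ij} = gamma(|i - j|),
                       (r_p)_i = gamma(i),   i,j = 1..p.
Substitute the sample gammas (Toeplitz matrix and right-hand side of size 3):
  Gamma_p = [[2.1643, 0.3549, 0.4579], [0.3549, 2.1643, 0.3549], [0.4579, 0.3549, 2.1643]]
  r_p     = [0.3549, 0.4579, -0.1195]
Written out (R1..R3):
  (R1) 2.1643 phi_1 + 0.3549 phi_2 + 0.4579 phi_3 = 0.3549
  (R2) 0.3549 phi_1 + 2.1643 phi_2 + 0.3549 phi_3 = 0.4579
  (R3) 0.4579 phi_1 + 0.3549 phi_2 + 2.1643 phi_3 = -0.1195
Gaussian elimination:
  R2 <- R2 - (0.3549/2.1643) R1 = R2 - (0.163979) R1:  2.106104 phi_2 + 0.279814 phi_3 = 0.399704
  R3 <- R3 - (0.4579/2.1643) R1 = R3 - (0.21157) R1:  0.279814 phi_2 + 2.067422 phi_3 = -0.194586
  R3 <- R3 - (0.279814/2.106104) R2 = R3 - (0.132859) R2:  2.030247 phi_3 = -0.24769
Back-substitution:
  phi_hat_3 = -0.24769 / 2.030247 = -0.122
  phi_hat_2 = (0.399704 - (0.279814)(-0.122)) / 2.106104 = 0.205992
  phi_hat_1 = (0.3549 - (0.3549)(0.205992) - (0.4579)(-0.122)) / 2.1643 = 0.156012
So phi_hat = [0.1560, 0.2060, -0.1220].
Therefore phi_hat_3 = -0.1220.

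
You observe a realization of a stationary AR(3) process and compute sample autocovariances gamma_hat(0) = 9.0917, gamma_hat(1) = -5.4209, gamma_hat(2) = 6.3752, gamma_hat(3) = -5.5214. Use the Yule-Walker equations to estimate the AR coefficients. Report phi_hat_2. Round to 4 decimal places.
\hat\phi_{2} = 0.4800

The Yule-Walker equations for an AR(p) process read, in matrix form,
  Gamma_p phi = r_p,   with   (Gamma_p)_{ij} = gamma(|i - j|),
                       (r_p)_i = gamma(i),   i,j = 1..p.
Substitute the sample gammas (Toeplitz matrix and right-hand side of size 3):
  Gamma_p = [[9.0917, -5.4209, 6.3752], [-5.4209, 9.0917, -5.4209], [6.3752, -5.4209, 9.0917]]
  r_p     = [-5.4209, 6.3752, -5.5214]
Written out (R1..R3):
  (R1) 9.0917 phi_1 - 5.4209 phi_2 + 6.3752 phi_3 = -5.4209
  (R2) -5.4209 phi_1 + 9.0917 phi_2 - 5.4209 phi_3 = 6.3752
  (R3) 6.3752 phi_1 - 5.4209 phi_2 + 9.0917 phi_3 = -5.5214
Gaussian elimination:
  R2 <- R2 - (-5.4209/9.0917) R1 = R2 - (-0.596247) R1:  5.859504 phi_2 - 1.619705 phi_3 = 3.143004
  R3 <- R3 - (6.3752/9.0917) R1 = R3 - (0.701211) R1:  -1.619705 phi_2 + 4.62134 phi_3 = -1.720205
  R3 <- R3 - (-1.619705/5.859504) R2 = R3 - (-0.276424) R2:  4.173615 phi_3 = -0.851405
Back-substitution:
  phi_hat_3 = -0.851405 / 4.173615 = -0.203997
  phi_hat_2 = (3.143004 - (-1.619705)(-0.203997)) / 5.859504 = 0.480005
  phi_hat_1 = (-5.4209 - (-5.4209)(0.480005) - (6.3752)(-0.203997)) / 9.0917 = -0.167001
So phi_hat = [-0.1670, 0.4800, -0.2040].
Therefore phi_hat_2 = 0.4800.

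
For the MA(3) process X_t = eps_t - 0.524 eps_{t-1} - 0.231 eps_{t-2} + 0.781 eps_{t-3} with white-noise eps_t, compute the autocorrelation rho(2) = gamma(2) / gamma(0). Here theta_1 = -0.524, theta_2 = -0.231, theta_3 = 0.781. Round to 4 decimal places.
\rho(2) = -0.3304

For an MA(q) process with theta_0 = 1, the autocovariance is
  gamma(k) = sigma^2 * sum_{i=0..q-k} theta_i * theta_{i+k},
and rho(k) = gamma(k) / gamma(0). Sigma^2 cancels.
  numerator   = (1)*(-0.231) + (-0.524)*(0.781) = -0.640244.
  denominator = (1)^2 + (-0.524)^2 + (-0.231)^2 + (0.781)^2 = 1.937898.
  rho(2) = -0.640244 / 1.937898 = -0.3304.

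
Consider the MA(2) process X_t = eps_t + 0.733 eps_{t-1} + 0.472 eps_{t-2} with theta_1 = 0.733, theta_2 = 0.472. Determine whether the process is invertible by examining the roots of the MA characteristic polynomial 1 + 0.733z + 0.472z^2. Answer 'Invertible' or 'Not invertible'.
\text{Invertible}

The MA(q) characteristic polynomial is P(z) = 1 + 0.733z + 0.472z^2.
Invertibility requires all roots to lie outside the unit circle, i.e. |z| > 1 for every root.
Set 1 + (0.733) z + (0.472) z^2 = 0, i.e. a z^2 + b z + c = 0 with a = 0.472, b = 0.733, c = 1.
Discriminant D = b^2 - 4ac = (0.733)^2 - 4*(0.472)*1 = 0.537289 - (1.888) = -1.350711.
D < 0, so the roots are the complex-conjugate pair z = (-b +/- i sqrt(-D)) / (2a) = -0.7765 +/- 1.2311i.
For a conjugate pair |z|^2 = z * conj(z) = (product of roots) = c/a = 1/(0.472) = 2.118644, so |z| = sqrt(2.118644) = 1.4556 for both roots.
Moduli of all roots: 1.4556, 1.4556.
All moduli strictly greater than 1? Yes.
Verdict: Invertible.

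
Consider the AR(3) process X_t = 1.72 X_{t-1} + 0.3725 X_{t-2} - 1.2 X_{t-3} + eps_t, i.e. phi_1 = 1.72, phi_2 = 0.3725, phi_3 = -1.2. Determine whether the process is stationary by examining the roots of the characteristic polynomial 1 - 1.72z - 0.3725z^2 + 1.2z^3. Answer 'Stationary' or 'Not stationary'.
\text{Not stationary}

The AR(p) characteristic polynomial is P(z) = 1 - 1.72z - 0.3725z^2 + 1.2z^3.
Stationarity requires all roots to lie outside the unit circle, i.e. |z| > 1 for every root.
Degree 3: look for a simple real root z0 first, then factor out (1 - z/z0) and solve the remaining quadratic.
Testing z0 = 0.8: P(0.8) = 1 + (-1.72)(0.8) + (-0.3725)(0.8)^2 + (1.2)(0.8)^3
  = 1 + (-1.376) + (-0.2384) + (0.6144) = 0.  So z_0 = 0.8 is a root, |z_0| = 0.8.
Divide out the factor (1 - 1.25 z) = (1 - z/z0) (since 1/z0 = 1.25):
  P(z) = (1 - 1.25 z)(1 + (-0.47) z + (-0.96) z^2)
  [check: z-coef -0.47 - (1.25) = -1.72; z^2-coef -0.96 - (1.25)(-0.47) = -0.3725; z^3-coef -(1.25)(-0.96) = 1.2.]
Remaining roots from the quadratic factor 1 + (-0.47) z + (-0.96) z^2:
  Set 1 + (-0.47) z + (-0.96) z^2 = 0, i.e. a z^2 + b z + c = 0 with a = -0.96, b = -0.47, c = 1.
  Discriminant D = b^2 - 4ac = (-0.47)^2 - 4*(-0.96)*1 = 0.2209 - (-3.84) = 4.0609.
  D >= 0, so the roots are real: z = (-b +/- sqrt(D)) / (2a) = (0.47 +/- 2.015167) / (-1.92).
    z_1 = (0.47 + 2.015167) / (-1.92) = -1.2944,   |z_1| = 1.2944.
    z_2 = (0.47 - 2.015167) / (-1.92) = 0.8048,   |z_2| = 0.8048.
Moduli of all roots: 0.8000, 1.2944, 0.8048.
All moduli strictly greater than 1? No.
Verdict: Not stationary.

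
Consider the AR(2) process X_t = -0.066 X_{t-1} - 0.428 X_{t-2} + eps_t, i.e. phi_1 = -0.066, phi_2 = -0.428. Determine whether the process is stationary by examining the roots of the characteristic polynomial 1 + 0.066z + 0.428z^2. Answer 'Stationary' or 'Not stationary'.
\text{Stationary}

The AR(p) characteristic polynomial is P(z) = 1 + 0.066z + 0.428z^2.
Stationarity requires all roots to lie outside the unit circle, i.e. |z| > 1 for every root.
Set 1 + (0.066) z + (0.428) z^2 = 0, i.e. a z^2 + b z + c = 0 with a = 0.428, b = 0.066, c = 1.
Discriminant D = b^2 - 4ac = (0.066)^2 - 4*(0.428)*1 = 0.004356 - (1.712) = -1.707644.
D < 0, so the roots are the complex-conjugate pair z = (-b +/- i sqrt(-D)) / (2a) = -0.0771 +/- 1.5266i.
For a conjugate pair |z|^2 = z * conj(z) = (product of roots) = c/a = 1/(0.428) = 2.336449, so |z| = sqrt(2.336449) = 1.5285 for both roots.
Moduli of all roots: 1.5285, 1.5285.
All moduli strictly greater than 1? Yes.
Verdict: Stationary.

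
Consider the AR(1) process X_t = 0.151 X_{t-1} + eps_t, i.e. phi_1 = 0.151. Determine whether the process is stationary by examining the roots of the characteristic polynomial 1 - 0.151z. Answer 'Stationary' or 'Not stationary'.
\text{Stationary}

The AR(p) characteristic polynomial is P(z) = 1 - 0.151z.
Stationarity requires all roots to lie outside the unit circle, i.e. |z| > 1 for every root.
This is linear in z: 1 + (-0.151) z = 0  =>  z = -1/(-0.151) = 6.622517,  |z| = 6.622517.
Moduli of all roots: 6.6225.
All moduli strictly greater than 1? Yes.
Verdict: Stationary.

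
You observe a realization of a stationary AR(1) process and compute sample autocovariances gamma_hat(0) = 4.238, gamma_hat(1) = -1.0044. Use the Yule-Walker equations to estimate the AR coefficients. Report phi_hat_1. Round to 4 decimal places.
\hat\phi_{1} = -0.2370

The Yule-Walker equations for an AR(p) process read, in matrix form,
  Gamma_p phi = r_p,   with   (Gamma_p)_{ij} = gamma(|i - j|),
                       (r_p)_i = gamma(i),   i,j = 1..p.
Substitute the sample gammas (Toeplitz matrix and right-hand side of size 1):
  Gamma_p = [[4.238]]
  r_p     = [-1.0044]
With p = 1 this is the single equation gamma(0) phi_1 = gamma(1):
  phi_hat_1 = gamma(1) / gamma(0) = -1.0044 / 4.238 = -0.2370.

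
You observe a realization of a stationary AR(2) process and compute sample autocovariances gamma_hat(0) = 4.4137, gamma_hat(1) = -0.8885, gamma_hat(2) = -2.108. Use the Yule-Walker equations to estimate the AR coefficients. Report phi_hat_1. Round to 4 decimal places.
\hat\phi_{1} = -0.3100

The Yule-Walker equations for an AR(p) process read, in matrix form,
  Gamma_p phi = r_p,   with   (Gamma_p)_{ij} = gamma(|i - j|),
                       (r_p)_i = gamma(i),   i,j = 1..p.
Substitute the sample gammas (Toeplitz matrix and right-hand side of size 2):
  Gamma_p = [[4.4137, -0.8885], [-0.8885, 4.4137]]
  r_p     = [-0.8885, -2.108]
Written out:
  4.4137 phi_1 - 0.8885 phi_2 = -0.8885
  -0.8885 phi_1 + 4.4137 phi_2 = -2.108
Solve by Cramer's rule:
  det = gamma(0)^2 - gamma(1)^2 = (4.4137)^2 - (-0.8885)^2 = 19.48074769 - 0.78943225 = 18.69131544
  phi_hat_1 = [gamma(1) gamma(0) - gamma(1) gamma(2)] / det = [(-0.8885)(4.4137) - (-0.8885)(-2.108)] / 18.69131544 = -5.79453045 / 18.69131544 = -0.31
  phi_hat_2 = [gamma(0) gamma(2) - gamma(1)^2] / det = [(4.4137)(-2.108) - (-0.8885)^2] / 18.69131544 = -10.09351185 / 18.69131544 = -0.54
So phi_hat = [-0.3100, -0.5400].
Therefore phi_hat_1 = -0.3100.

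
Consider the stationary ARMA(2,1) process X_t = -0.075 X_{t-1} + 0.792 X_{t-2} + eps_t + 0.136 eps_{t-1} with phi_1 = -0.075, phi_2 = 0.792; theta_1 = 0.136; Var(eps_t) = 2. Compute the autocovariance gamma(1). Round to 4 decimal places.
\gamma(1) = -0.7392

Multiply the model equation by X_{t-k} and take expectations. With theta_0 = psi_0 = 1 and psi_j the MA(infinity) weights, this gives
  gamma(k) - sum_i phi_i gamma(k-i) = c_k,
  c_k = sigma^2 * sum_{j=k..q} theta_j psi_{j-k}   (c_k = 0 for k > q),
using gamma(-m) = gamma(m).
psi-weights needed (psi_j = theta_j + sum_i phi_i psi_{j-i}):
  psi_1 = theta_1 + phi_1 = 0.136 + (-0.075) = 0.061
Right-hand sides:
  c_0 = sigma^2 (1 + theta_1 psi_1) = 2 * (1 + (0.136)(0.061)) = 2 * 1.008296 = 2.016592
  c_1 = sigma^2 theta_1 = 2 * (0.136) = 0.272
  c_2 = 0
Equations for k = 0, 1, 2 (AR order 2, c_2 = 0):
  (E0) gamma(0) = phi_1 gamma(1) + phi_2 gamma(2) + c_0
  (E1) gamma(1) = phi_1 gamma(0) + phi_2 gamma(1) + c_1
  (E2) gamma(2) = phi_1 gamma(1) + phi_2 gamma(0)
From (E1): gamma(1) = A gamma(0) + B with
  A = phi_1 / (1 - phi_2) = -0.075 / 0.208 = -0.360577,   B = c_1 / (1 - phi_2) = 0.272 / 0.208 = 1.307692.
Insert (E2) into (E0): gamma(0) (1 - phi_2^2) = phi_1 (1 + phi_2) gamma(1) + c_0.
  phi_1 (1 + phi_2) = (-0.075)(1.792) = -0.1344,   1 - phi_2^2 = 0.372736.
Replace gamma(1) by A gamma(0) + B and collect gamma(0):
  gamma(0) [0.372736 - (-0.1344)(-0.360577)] = (-0.1344)(1.307692) + 2.016592
  gamma(0) * 0.324274 = 1.840838
  gamma(0) = 1.840838 / 0.324274 = 5.67679.
  gamma(1) = A gamma(0) + B = (-0.360577)(5.67679) + (1.307692) = -0.739227.
Therefore gamma(1) = -0.7392 (to 4 decimal places).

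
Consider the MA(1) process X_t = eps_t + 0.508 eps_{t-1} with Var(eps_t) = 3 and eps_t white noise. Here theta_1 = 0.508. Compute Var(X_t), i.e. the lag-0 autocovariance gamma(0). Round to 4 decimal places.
\gamma(0) = 3.7742

For an MA(q) process X_t = eps_t + sum_i theta_i eps_{t-i} with
Var(eps_t) = sigma^2, the variance is
  gamma(0) = sigma^2 * (1 + sum_i theta_i^2).
  sum_i theta_i^2 = (0.508)^2 = 0.258064.
  gamma(0) = 3 * (1 + 0.258064) = 3 * 1.258064 = 3.774192, which rounds to 3.7742.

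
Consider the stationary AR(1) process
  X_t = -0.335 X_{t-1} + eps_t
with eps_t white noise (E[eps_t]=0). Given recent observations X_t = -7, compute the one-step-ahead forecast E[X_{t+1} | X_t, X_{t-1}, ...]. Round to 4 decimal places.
E[X_{t+1} \mid \mathcal F_t] = 2.3450

For an AR(p) model X_t = c + sum_i phi_i X_{t-i} + eps_t, the
one-step-ahead conditional mean is
  E[X_{t+1} | X_t, ...] = c + sum_i phi_i X_{t+1-i}.
Substitute known values:
  E[X_{t+1} | ...] = (-0.335) * (-7)
                   = 2.3450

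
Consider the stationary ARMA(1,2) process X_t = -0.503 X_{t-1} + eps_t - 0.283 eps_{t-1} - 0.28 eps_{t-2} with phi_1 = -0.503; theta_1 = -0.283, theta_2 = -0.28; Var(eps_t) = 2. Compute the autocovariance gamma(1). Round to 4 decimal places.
\gamma(1) = -1.7713

Multiply the model equation by X_{t-k} and take expectations. With theta_0 = psi_0 = 1 and psi_j the MA(infinity) weights, this gives
  gamma(k) - sum_i phi_i gamma(k-i) = c_k,
  c_k = sigma^2 * sum_{j=k..q} theta_j psi_{j-k}   (c_k = 0 for k > q),
using gamma(-m) = gamma(m).
psi-weights needed (psi_j = theta_j + sum_i phi_i psi_{j-i}):
  psi_1 = theta_1 + phi_1 = -0.283 + (-0.503) = -0.786
  psi_2 = theta_2 + phi_1 psi_1 = -0.28 + (-0.503)(-0.786) = 0.115358
Right-hand sides:
  c_0 = sigma^2 (1 + theta_1 psi_1 + theta_2 psi_2) = 2 * (1 + (-0.283)(-0.786) + (-0.28)(0.115358)) = 2 * 1.190138 = 2.380276
  c_1 = sigma^2 (theta_1 + theta_2 psi_1) = 2 * (-0.283 + (-0.28)(-0.786)) = -0.12584
  c_2 = sigma^2 theta_2 = 2 * (-0.28) = -0.56
Equations for k = 0 and k = 1 (AR order 1):
  gamma(0) = phi_1 gamma(1) + c_0
  gamma(1) = phi_1 gamma(0) + c_1
Substituting the second into the first: gamma(0) (1 - phi_1^2) = c_0 + phi_1 c_1, so
  gamma(0) = (c_0 + phi_1 c_1) / (1 - phi_1^2) = (2.380276 + (-0.503)(-0.12584)) / (1 - (-0.503)^2) = 2.443573 / 0.746991 = 3.271222.
  gamma(1) = phi_1 gamma(0) + c_1 = (-0.503)(3.271222) + (-0.12584) = -1.771264.
Therefore gamma(1) = -1.7713 (to 4 decimal places).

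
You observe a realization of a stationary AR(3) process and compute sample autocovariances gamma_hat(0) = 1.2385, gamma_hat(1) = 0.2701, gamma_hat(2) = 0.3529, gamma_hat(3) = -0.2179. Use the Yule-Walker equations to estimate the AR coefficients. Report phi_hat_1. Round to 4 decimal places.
\hat\phi_{1} = 0.2410

The Yule-Walker equations for an AR(p) process read, in matrix form,
  Gamma_p phi = r_p,   with   (Gamma_p)_{ij} = gamma(|i - j|),
                       (r_p)_i = gamma(i),   i,j = 1..p.
Substitute the sample gammas (Toeplitz matrix and right-hand side of size 3):
  Gamma_p = [[1.2385, 0.2701, 0.3529], [0.2701, 1.2385, 0.2701], [0.3529, 0.2701, 1.2385]]
  r_p     = [0.2701, 0.3529, -0.2179]
Written out (R1..R3):
  (R1) 1.2385 phi_1 + 0.2701 phi_2 + 0.3529 phi_3 = 0.2701
  (R2) 0.2701 phi_1 + 1.2385 phi_2 + 0.2701 phi_3 = 0.3529
  (R3) 0.3529 phi_1 + 0.2701 phi_2 + 1.2385 phi_3 = -0.2179
Gaussian elimination:
  R2 <- R2 - (0.2701/1.2385) R1 = R2 - (0.218086) R1:  1.179595 phi_2 + 0.193137 phi_3 = 0.293995
  R3 <- R3 - (0.3529/1.2385) R1 = R3 - (0.284941) R1:  0.193137 phi_2 + 1.137944 phi_3 = -0.294863
  R3 <- R3 - (0.193137/1.179595) R2 = R3 - (0.163732) R2:  1.106321 phi_3 = -0.342999
Back-substitution:
  phi_hat_3 = -0.342999 / 1.106321 = -0.310036
  phi_hat_2 = (0.293995 - (0.193137)(-0.310036)) / 1.179595 = 0.299996
  phi_hat_1 = (0.2701 - (0.2701)(0.299996) - (0.3529)(-0.310036)) / 1.2385 = 0.241003
So phi_hat = [0.2410, 0.3000, -0.3100].
Therefore phi_hat_1 = 0.2410.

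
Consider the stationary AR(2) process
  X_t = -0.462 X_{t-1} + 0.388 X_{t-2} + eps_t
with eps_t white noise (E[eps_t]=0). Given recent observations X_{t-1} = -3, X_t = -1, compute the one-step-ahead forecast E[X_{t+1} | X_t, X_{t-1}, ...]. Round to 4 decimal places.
E[X_{t+1} \mid \mathcal F_t] = -0.7020

For an AR(p) model X_t = c + sum_i phi_i X_{t-i} + eps_t, the
one-step-ahead conditional mean is
  E[X_{t+1} | X_t, ...] = c + sum_i phi_i X_{t+1-i}.
Substitute known values:
  E[X_{t+1} | ...] = (-0.462) * (-1) + (0.388) * (-3)
                   = -0.7020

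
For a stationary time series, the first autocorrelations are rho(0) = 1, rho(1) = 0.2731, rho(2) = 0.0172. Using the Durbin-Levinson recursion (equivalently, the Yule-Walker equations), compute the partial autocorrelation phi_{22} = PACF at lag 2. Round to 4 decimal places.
\phi_{22} = -0.0620

The PACF at lag k is phi_{kk}, the last component of the solution
to the Yule-Walker system G_k phi = r_k where
  (G_k)_{ij} = rho(|i - j|), (r_k)_i = rho(i), i,j = 1..k.
Equivalently, Durbin-Levinson gives phi_{kk} iteratively:
  phi_{11} = rho(1)
  phi_{kk} = [rho(k) - sum_{j=1..k-1} phi_{k-1,j} rho(k-j)]
            / [1 - sum_{j=1..k-1} phi_{k-1,j} rho(j)],
  phi_{k,j} = phi_{k-1,j} - phi_{kk} phi_{k-1,k-j},  j = 1..k-1.
Step k = 1:
  phi_11 = rho(1) = 0.2731.
Step k = 2:
  phi_22 = [rho(2) - phi_11 rho(1)] / [1 - phi_11 rho(1)] = [0.0172 - (0.2731)(0.2731)] / [1 - (0.2731)(0.2731)]
         = -0.05738361 / 0.92541639 = -0.062.
Therefore phi_{22} = -0.0620.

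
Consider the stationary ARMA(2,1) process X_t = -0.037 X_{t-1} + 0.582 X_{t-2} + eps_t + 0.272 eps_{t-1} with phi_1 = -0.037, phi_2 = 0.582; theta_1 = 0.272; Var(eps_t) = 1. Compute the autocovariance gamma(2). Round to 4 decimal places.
\gamma(2) = 0.8910

Multiply the model equation by X_{t-k} and take expectations. With theta_0 = psi_0 = 1 and psi_j the MA(infinity) weights, this gives
  gamma(k) - sum_i phi_i gamma(k-i) = c_k,
  c_k = sigma^2 * sum_{j=k..q} theta_j psi_{j-k}   (c_k = 0 for k > q),
using gamma(-m) = gamma(m).
psi-weights needed (psi_j = theta_j + sum_i phi_i psi_{j-i}):
  psi_1 = theta_1 + phi_1 = 0.272 + (-0.037) = 0.235
Right-hand sides:
  c_0 = sigma^2 (1 + theta_1 psi_1) = 1 * (1 + (0.272)(0.235)) = 1 * 1.06392 = 1.06392
  c_1 = sigma^2 theta_1 = 1 * (0.272) = 0.272
  c_2 = 0
Equations for k = 0, 1, 2 (AR order 2, c_2 = 0):
  (E0) gamma(0) = phi_1 gamma(1) + phi_2 gamma(2) + c_0
  (E1) gamma(1) = phi_1 gamma(0) + phi_2 gamma(1) + c_1
  (E2) gamma(2) = phi_1 gamma(1) + phi_2 gamma(0)
From (E1): gamma(1) = A gamma(0) + B with
  A = phi_1 / (1 - phi_2) = -0.037 / 0.418 = -0.088517,   B = c_1 / (1 - phi_2) = 0.272 / 0.418 = 0.650718.
Insert (E2) into (E0): gamma(0) (1 - phi_2^2) = phi_1 (1 + phi_2) gamma(1) + c_0.
  phi_1 (1 + phi_2) = (-0.037)(1.582) = -0.058534,   1 - phi_2^2 = 0.661276.
Replace gamma(1) by A gamma(0) + B and collect gamma(0):
  gamma(0) [0.661276 - (-0.058534)(-0.088517)] = (-0.058534)(0.650718) + 1.06392
  gamma(0) * 0.656095 = 1.025831
  gamma(0) = 1.025831 / 0.656095 = 1.563541.
  gamma(1) = A gamma(0) + B = (-0.088517)(1.563541) + (0.650718) = 0.512318.
  gamma(2) = phi_1 gamma(1) + phi_2 gamma(0) = (-0.037)(0.512318) + (0.582)(1.563541) = 0.891025.
Therefore gamma(2) = 0.8910 (to 4 decimal places).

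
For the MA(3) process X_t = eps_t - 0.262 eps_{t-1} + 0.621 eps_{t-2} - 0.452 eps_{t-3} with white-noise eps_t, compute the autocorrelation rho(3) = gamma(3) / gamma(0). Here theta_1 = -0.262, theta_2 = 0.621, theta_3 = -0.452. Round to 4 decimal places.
\rho(3) = -0.2725

For an MA(q) process with theta_0 = 1, the autocovariance is
  gamma(k) = sigma^2 * sum_{i=0..q-k} theta_i * theta_{i+k},
and rho(k) = gamma(k) / gamma(0). Sigma^2 cancels.
  numerator   = (1)*(-0.452) = -0.452.
  denominator = (1)^2 + (-0.262)^2 + (0.621)^2 + (-0.452)^2 = 1.658589.
  rho(3) = -0.452 / 1.658589 = -0.2725.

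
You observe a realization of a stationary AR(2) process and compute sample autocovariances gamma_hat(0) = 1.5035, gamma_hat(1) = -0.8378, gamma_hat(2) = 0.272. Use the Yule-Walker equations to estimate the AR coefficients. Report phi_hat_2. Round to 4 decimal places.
\hat\phi_{2} = -0.1880

The Yule-Walker equations for an AR(p) process read, in matrix form,
  Gamma_p phi = r_p,   with   (Gamma_p)_{ij} = gamma(|i - j|),
                       (r_p)_i = gamma(i),   i,j = 1..p.
Substitute the sample gammas (Toeplitz matrix and right-hand side of size 2):
  Gamma_p = [[1.5035, -0.8378], [-0.8378, 1.5035]]
  r_p     = [-0.8378, 0.272]
Written out:
  1.5035 phi_1 - 0.8378 phi_2 = -0.8378
  -0.8378 phi_1 + 1.5035 phi_2 = 0.272
Solve by Cramer's rule:
  det = gamma(0)^2 - gamma(1)^2 = (1.5035)^2 - (-0.8378)^2 = 2.26051225 - 0.70190884 = 1.55860341
  phi_hat_1 = [gamma(1) gamma(0) - gamma(1) gamma(2)] / det = [(-0.8378)(1.5035) - (-0.8378)(0.272)] / 1.55860341 = -1.0317507 / 1.55860341 = -0.662
  phi_hat_2 = [gamma(0) gamma(2) - gamma(1)^2] / det = [(1.5035)(0.272) - (-0.8378)^2] / 1.55860341 = -0.29295684 / 1.55860341 = -0.188
So phi_hat = [-0.6620, -0.1880].
Therefore phi_hat_2 = -0.1880.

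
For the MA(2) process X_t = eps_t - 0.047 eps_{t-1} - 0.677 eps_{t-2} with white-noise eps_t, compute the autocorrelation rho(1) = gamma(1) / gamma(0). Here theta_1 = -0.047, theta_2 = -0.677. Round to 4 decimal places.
\rho(1) = -0.0104

For an MA(q) process with theta_0 = 1, the autocovariance is
  gamma(k) = sigma^2 * sum_{i=0..q-k} theta_i * theta_{i+k},
and rho(k) = gamma(k) / gamma(0). Sigma^2 cancels.
  numerator   = (1)*(-0.047) + (-0.047)*(-0.677) = -0.015181.
  denominator = (1)^2 + (-0.047)^2 + (-0.677)^2 = 1.460538.
  rho(1) = -0.015181 / 1.460538 = -0.0104.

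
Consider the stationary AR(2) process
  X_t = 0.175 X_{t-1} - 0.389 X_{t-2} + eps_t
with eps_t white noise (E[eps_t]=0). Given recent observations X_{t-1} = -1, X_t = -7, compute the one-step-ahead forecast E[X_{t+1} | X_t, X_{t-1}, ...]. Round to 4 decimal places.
E[X_{t+1} \mid \mathcal F_t] = -0.8360

For an AR(p) model X_t = c + sum_i phi_i X_{t-i} + eps_t, the
one-step-ahead conditional mean is
  E[X_{t+1} | X_t, ...] = c + sum_i phi_i X_{t+1-i}.
Substitute known values:
  E[X_{t+1} | ...] = (0.175) * (-7) + (-0.389) * (-1)
                   = -0.8360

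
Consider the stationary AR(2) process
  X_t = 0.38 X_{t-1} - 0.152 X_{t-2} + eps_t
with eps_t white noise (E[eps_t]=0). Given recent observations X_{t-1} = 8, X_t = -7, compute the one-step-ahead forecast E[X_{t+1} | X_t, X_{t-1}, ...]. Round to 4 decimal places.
E[X_{t+1} \mid \mathcal F_t] = -3.8760

For an AR(p) model X_t = c + sum_i phi_i X_{t-i} + eps_t, the
one-step-ahead conditional mean is
  E[X_{t+1} | X_t, ...] = c + sum_i phi_i X_{t+1-i}.
Substitute known values:
  E[X_{t+1} | ...] = (0.38) * (-7) + (-0.152) * (8)
                   = -3.8760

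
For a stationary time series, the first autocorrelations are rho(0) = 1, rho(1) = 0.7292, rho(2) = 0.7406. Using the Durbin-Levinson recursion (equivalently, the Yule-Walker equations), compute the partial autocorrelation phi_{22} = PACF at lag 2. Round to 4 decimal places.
\phi_{22} = 0.4460

The PACF at lag k is phi_{kk}, the last component of the solution
to the Yule-Walker system G_k phi = r_k where
  (G_k)_{ij} = rho(|i - j|), (r_k)_i = rho(i), i,j = 1..k.
Equivalently, Durbin-Levinson gives phi_{kk} iteratively:
  phi_{11} = rho(1)
  phi_{kk} = [rho(k) - sum_{j=1..k-1} phi_{k-1,j} rho(k-j)]
            / [1 - sum_{j=1..k-1} phi_{k-1,j} rho(j)],
  phi_{k,j} = phi_{k-1,j} - phi_{kk} phi_{k-1,k-j},  j = 1..k-1.
Step k = 1:
  phi_11 = rho(1) = 0.7292.
Step k = 2:
  phi_22 = [rho(2) - phi_11 rho(1)] / [1 - phi_11 rho(1)] = [0.7406 - (0.7292)(0.7292)] / [1 - (0.7292)(0.7292)]
         = 0.20886736 / 0.46826736 = 0.446.
Therefore phi_{22} = 0.4460.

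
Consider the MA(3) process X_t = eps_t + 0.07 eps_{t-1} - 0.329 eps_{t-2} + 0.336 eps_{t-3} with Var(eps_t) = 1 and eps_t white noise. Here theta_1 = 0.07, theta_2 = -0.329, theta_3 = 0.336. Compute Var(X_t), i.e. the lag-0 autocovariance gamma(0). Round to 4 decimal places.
\gamma(0) = 1.2260

For an MA(q) process X_t = eps_t + sum_i theta_i eps_{t-i} with
Var(eps_t) = sigma^2, the variance is
  gamma(0) = sigma^2 * (1 + sum_i theta_i^2).
  sum_i theta_i^2 = (0.07)^2 + (-0.329)^2 + (0.336)^2 = 0.0049 + 0.108241 + 0.112896 = 0.226037.
  gamma(0) = 1 * (1 + 0.226037) = 1 * 1.226037 = 1.226037, which rounds to 1.2260.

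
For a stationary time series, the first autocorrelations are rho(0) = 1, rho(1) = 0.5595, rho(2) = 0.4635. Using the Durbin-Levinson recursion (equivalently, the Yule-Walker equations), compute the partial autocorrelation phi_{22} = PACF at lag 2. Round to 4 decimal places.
\phi_{22} = 0.2190

The PACF at lag k is phi_{kk}, the last component of the solution
to the Yule-Walker system G_k phi = r_k where
  (G_k)_{ij} = rho(|i - j|), (r_k)_i = rho(i), i,j = 1..k.
Equivalently, Durbin-Levinson gives phi_{kk} iteratively:
  phi_{11} = rho(1)
  phi_{kk} = [rho(k) - sum_{j=1..k-1} phi_{k-1,j} rho(k-j)]
            / [1 - sum_{j=1..k-1} phi_{k-1,j} rho(j)],
  phi_{k,j} = phi_{k-1,j} - phi_{kk} phi_{k-1,k-j},  j = 1..k-1.
Step k = 1:
  phi_11 = rho(1) = 0.5595.
Step k = 2:
  phi_22 = [rho(2) - phi_11 rho(1)] / [1 - phi_11 rho(1)] = [0.4635 - (0.5595)(0.5595)] / [1 - (0.5595)(0.5595)]
         = 0.15045975 / 0.68695975 = 0.219.
Therefore phi_{22} = 0.2190.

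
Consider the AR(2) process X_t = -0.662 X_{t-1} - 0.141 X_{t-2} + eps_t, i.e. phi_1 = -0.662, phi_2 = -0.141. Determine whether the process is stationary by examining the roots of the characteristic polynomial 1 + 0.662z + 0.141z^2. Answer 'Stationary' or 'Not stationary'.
\text{Stationary}

The AR(p) characteristic polynomial is P(z) = 1 + 0.662z + 0.141z^2.
Stationarity requires all roots to lie outside the unit circle, i.e. |z| > 1 for every root.
Set 1 + (0.662) z + (0.141) z^2 = 0, i.e. a z^2 + b z + c = 0 with a = 0.141, b = 0.662, c = 1.
Discriminant D = b^2 - 4ac = (0.662)^2 - 4*(0.141)*1 = 0.438244 - (0.564) = -0.125756.
D < 0, so the roots are the complex-conjugate pair z = (-b +/- i sqrt(-D)) / (2a) = -2.3475 +/- 1.2575i.
For a conjugate pair |z|^2 = z * conj(z) = (product of roots) = c/a = 1/(0.141) = 7.092199, so |z| = sqrt(7.092199) = 2.6631 for both roots.
Moduli of all roots: 2.6631, 2.6631.
All moduli strictly greater than 1? Yes.
Verdict: Stationary.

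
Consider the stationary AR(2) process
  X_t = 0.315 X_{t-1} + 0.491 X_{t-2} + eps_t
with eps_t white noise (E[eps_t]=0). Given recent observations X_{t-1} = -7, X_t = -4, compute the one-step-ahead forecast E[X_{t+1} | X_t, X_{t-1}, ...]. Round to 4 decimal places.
E[X_{t+1} \mid \mathcal F_t] = -4.6970

For an AR(p) model X_t = c + sum_i phi_i X_{t-i} + eps_t, the
one-step-ahead conditional mean is
  E[X_{t+1} | X_t, ...] = c + sum_i phi_i X_{t+1-i}.
Substitute known values:
  E[X_{t+1} | ...] = (0.315) * (-4) + (0.491) * (-7)
                   = -4.6970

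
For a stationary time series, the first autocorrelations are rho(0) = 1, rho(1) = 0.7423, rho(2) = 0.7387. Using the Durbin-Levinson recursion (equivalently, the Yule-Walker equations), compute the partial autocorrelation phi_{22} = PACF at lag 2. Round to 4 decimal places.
\phi_{22} = 0.4180

The PACF at lag k is phi_{kk}, the last component of the solution
to the Yule-Walker system G_k phi = r_k where
  (G_k)_{ij} = rho(|i - j|), (r_k)_i = rho(i), i,j = 1..k.
Equivalently, Durbin-Levinson gives phi_{kk} iteratively:
  phi_{11} = rho(1)
  phi_{kk} = [rho(k) - sum_{j=1..k-1} phi_{k-1,j} rho(k-j)]
            / [1 - sum_{j=1..k-1} phi_{k-1,j} rho(j)],
  phi_{k,j} = phi_{k-1,j} - phi_{kk} phi_{k-1,k-j},  j = 1..k-1.
Step k = 1:
  phi_11 = rho(1) = 0.7423.
Step k = 2:
  phi_22 = [rho(2) - phi_11 rho(1)] / [1 - phi_11 rho(1)] = [0.7387 - (0.7423)(0.7423)] / [1 - (0.7423)(0.7423)]
         = 0.18769071 / 0.44899071 = 0.418.
Therefore phi_{22} = 0.4180.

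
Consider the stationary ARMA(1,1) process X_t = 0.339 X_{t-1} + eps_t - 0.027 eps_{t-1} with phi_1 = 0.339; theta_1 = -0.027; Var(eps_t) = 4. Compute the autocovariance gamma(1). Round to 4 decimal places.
\gamma(1) = 1.3971

Multiply the model equation by X_{t-k} and take expectations. With theta_0 = psi_0 = 1 and psi_j the MA(infinity) weights, this gives
  gamma(k) - sum_i phi_i gamma(k-i) = c_k,
  c_k = sigma^2 * sum_{j=k..q} theta_j psi_{j-k}   (c_k = 0 for k > q),
using gamma(-m) = gamma(m).
psi-weights needed (psi_j = theta_j + sum_i phi_i psi_{j-i}):
  psi_1 = theta_1 + phi_1 = -0.027 + (0.339) = 0.312
Right-hand sides:
  c_0 = sigma^2 (1 + theta_1 psi_1) = 4 * (1 + (-0.027)(0.312)) = 4 * 0.991576 = 3.966304
  c_1 = sigma^2 theta_1 = 4 * (-0.027) = -0.108
  c_2 = 0
Equations for k = 0 and k = 1 (AR order 1):
  gamma(0) = phi_1 gamma(1) + c_0
  gamma(1) = phi_1 gamma(0) + c_1
Substituting the second into the first: gamma(0) (1 - phi_1^2) = c_0 + phi_1 c_1, so
  gamma(0) = (c_0 + phi_1 c_1) / (1 - phi_1^2) = (3.966304 + (0.339)(-0.108)) / (1 - (0.339)^2) = 3.929692 / 0.885079 = 4.439934.
  gamma(1) = phi_1 gamma(0) + c_1 = (0.339)(4.439934) + (-0.108) = 1.397137.
Therefore gamma(1) = 1.3971 (to 4 decimal places).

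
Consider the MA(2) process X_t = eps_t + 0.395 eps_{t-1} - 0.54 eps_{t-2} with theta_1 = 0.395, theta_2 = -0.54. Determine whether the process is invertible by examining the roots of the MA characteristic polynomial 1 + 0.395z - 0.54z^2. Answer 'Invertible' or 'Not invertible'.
\text{Invertible}

The MA(q) characteristic polynomial is P(z) = 1 + 0.395z - 0.54z^2.
Invertibility requires all roots to lie outside the unit circle, i.e. |z| > 1 for every root.
Set 1 + (0.395) z + (-0.54) z^2 = 0, i.e. a z^2 + b z + c = 0 with a = -0.54, b = 0.395, c = 1.
Discriminant D = b^2 - 4ac = (0.395)^2 - 4*(-0.54)*1 = 0.156025 - (-2.16) = 2.316025.
D >= 0, so the roots are real: z = (-b +/- sqrt(D)) / (2a) = (-0.395 +/- 1.521849) / (-1.08).
  z_1 = (-0.395 + 1.521849) / (-1.08) = -1.0434,   |z_1| = 1.0434.
  z_2 = (-0.395 - 1.521849) / (-1.08) = 1.7749,   |z_2| = 1.7749.
Moduli of all roots: 1.0434, 1.7749.
All moduli strictly greater than 1? Yes.
Verdict: Invertible.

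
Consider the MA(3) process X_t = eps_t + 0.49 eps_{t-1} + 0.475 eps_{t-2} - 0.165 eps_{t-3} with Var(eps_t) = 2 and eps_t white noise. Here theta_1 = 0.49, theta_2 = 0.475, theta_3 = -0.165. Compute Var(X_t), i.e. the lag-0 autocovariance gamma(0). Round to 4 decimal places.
\gamma(0) = 2.9859

For an MA(q) process X_t = eps_t + sum_i theta_i eps_{t-i} with
Var(eps_t) = sigma^2, the variance is
  gamma(0) = sigma^2 * (1 + sum_i theta_i^2).
  sum_i theta_i^2 = (0.49)^2 + (0.475)^2 + (-0.165)^2 = 0.2401 + 0.225625 + 0.027225 = 0.49295.
  gamma(0) = 2 * (1 + 0.49295) = 2 * 1.49295 = 2.9859.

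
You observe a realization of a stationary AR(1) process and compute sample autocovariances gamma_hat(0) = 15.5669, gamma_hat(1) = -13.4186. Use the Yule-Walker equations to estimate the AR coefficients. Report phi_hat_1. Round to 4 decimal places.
\hat\phi_{1} = -0.8620

The Yule-Walker equations for an AR(p) process read, in matrix form,
  Gamma_p phi = r_p,   with   (Gamma_p)_{ij} = gamma(|i - j|),
                       (r_p)_i = gamma(i),   i,j = 1..p.
Substitute the sample gammas (Toeplitz matrix and right-hand side of size 1):
  Gamma_p = [[15.5669]]
  r_p     = [-13.4186]
With p = 1 this is the single equation gamma(0) phi_1 = gamma(1):
  phi_hat_1 = gamma(1) / gamma(0) = -13.4186 / 15.5669 = -0.8620.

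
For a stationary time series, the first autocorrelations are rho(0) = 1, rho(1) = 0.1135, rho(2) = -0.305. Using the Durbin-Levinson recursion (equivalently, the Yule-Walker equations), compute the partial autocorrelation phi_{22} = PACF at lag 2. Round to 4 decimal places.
\phi_{22} = -0.3220

The PACF at lag k is phi_{kk}, the last component of the solution
to the Yule-Walker system G_k phi = r_k where
  (G_k)_{ij} = rho(|i - j|), (r_k)_i = rho(i), i,j = 1..k.
Equivalently, Durbin-Levinson gives phi_{kk} iteratively:
  phi_{11} = rho(1)
  phi_{kk} = [rho(k) - sum_{j=1..k-1} phi_{k-1,j} rho(k-j)]
            / [1 - sum_{j=1..k-1} phi_{k-1,j} rho(j)],
  phi_{k,j} = phi_{k-1,j} - phi_{kk} phi_{k-1,k-j},  j = 1..k-1.
Step k = 1:
  phi_11 = rho(1) = 0.1135.
Step k = 2:
  phi_22 = [rho(2) - phi_11 rho(1)] / [1 - phi_11 rho(1)] = [-0.305 - (0.1135)(0.1135)] / [1 - (0.1135)(0.1135)]
         = -0.31788225 / 0.98711775 = -0.322.
Therefore phi_{22} = -0.3220.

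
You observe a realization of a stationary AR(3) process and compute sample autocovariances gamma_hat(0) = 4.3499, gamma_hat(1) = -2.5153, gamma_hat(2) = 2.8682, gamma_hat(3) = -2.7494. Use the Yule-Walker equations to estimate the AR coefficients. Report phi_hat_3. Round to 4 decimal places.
\hat\phi_{3} = -0.3050

The Yule-Walker equations for an AR(p) process read, in matrix form,
  Gamma_p phi = r_p,   with   (Gamma_p)_{ij} = gamma(|i - j|),
                       (r_p)_i = gamma(i),   i,j = 1..p.
Substitute the sample gammas (Toeplitz matrix and right-hand side of size 3):
  Gamma_p = [[4.3499, -2.5153, 2.8682], [-2.5153, 4.3499, -2.5153], [2.8682, -2.5153, 4.3499]]
  r_p     = [-2.5153, 2.8682, -2.7494]
Written out (R1..R3):
  (R1) 4.3499 phi_1 - 2.5153 phi_2 + 2.8682 phi_3 = -2.5153
  (R2) -2.5153 phi_1 + 4.3499 phi_2 - 2.5153 phi_3 = 2.8682
  (R3) 2.8682 phi_1 - 2.5153 phi_2 + 4.3499 phi_3 = -2.7494
Gaussian elimination:
  R2 <- R2 - (-2.5153/4.3499) R1 = R2 - (-0.578243) R1:  2.895445 phi_2 - 0.856783 phi_3 = 1.413745
  R3 <- R3 - (2.8682/4.3499) R1 = R3 - (0.659371) R1:  -0.856783 phi_2 + 2.458691 phi_3 = -1.090883
  R3 <- R3 - (-0.856783/2.895445) R2 = R3 - (-0.295907) R2:  2.205163 phi_3 = -0.672546
Back-substitution:
  phi_hat_3 = -0.672546 / 2.205163 = -0.304987
  phi_hat_2 = (1.413745 - (-0.856783)(-0.304987)) / 2.895445 = 0.398017
  phi_hat_1 = (-2.5153 - (-2.5153)(0.398017) - (2.8682)(-0.304987)) / 4.3499 = -0.146993
So phi_hat = [-0.1470, 0.3980, -0.3050].
Therefore phi_hat_3 = -0.3050.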